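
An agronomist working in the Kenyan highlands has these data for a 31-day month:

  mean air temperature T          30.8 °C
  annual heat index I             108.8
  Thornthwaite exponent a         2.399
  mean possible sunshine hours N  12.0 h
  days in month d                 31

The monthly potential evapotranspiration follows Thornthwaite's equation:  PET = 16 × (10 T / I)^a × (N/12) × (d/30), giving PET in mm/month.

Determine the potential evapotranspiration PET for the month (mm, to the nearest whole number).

10T/I = 10 × 30.8 / 108.8 = 2.8309
(10T/I)^a = 2.8309^2.399 = 12.1386
Uncorrected PET = 16 × 12.1386 = 194.218 mm
Correction = (N/12)(d/30) = (12.0/12)(31/30) = 1.0333
PET = 194.218 × 1.0333 = 200.685 mm/month

201 mm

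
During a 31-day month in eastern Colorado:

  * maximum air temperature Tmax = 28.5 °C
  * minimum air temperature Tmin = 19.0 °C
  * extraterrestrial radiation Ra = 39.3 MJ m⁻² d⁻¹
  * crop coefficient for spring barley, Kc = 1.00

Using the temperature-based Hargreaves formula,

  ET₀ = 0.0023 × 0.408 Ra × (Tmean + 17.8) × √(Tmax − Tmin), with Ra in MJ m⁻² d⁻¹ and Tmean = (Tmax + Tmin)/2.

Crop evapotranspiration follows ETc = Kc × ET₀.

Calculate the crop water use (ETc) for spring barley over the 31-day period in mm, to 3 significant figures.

146 mm

Tmean = (28.5 + 19.0)/2 = 23.75 °C
0.408 Ra = 0.408 × 39.3 = 16.0344 mm/d equivalent
ET₀ = 0.0023 × 16.0344 × (23.75 + 17.8) × √9.5 = 0.0023 × 16.0344 × 41.55 × 3.0822 = 4.7229 mm/d
ETc = Kc × ET₀ = 1.00 × 4.7229 = 4.7229 mm/d
Over 31 days: 4.7229 × 31 = 146.410 mm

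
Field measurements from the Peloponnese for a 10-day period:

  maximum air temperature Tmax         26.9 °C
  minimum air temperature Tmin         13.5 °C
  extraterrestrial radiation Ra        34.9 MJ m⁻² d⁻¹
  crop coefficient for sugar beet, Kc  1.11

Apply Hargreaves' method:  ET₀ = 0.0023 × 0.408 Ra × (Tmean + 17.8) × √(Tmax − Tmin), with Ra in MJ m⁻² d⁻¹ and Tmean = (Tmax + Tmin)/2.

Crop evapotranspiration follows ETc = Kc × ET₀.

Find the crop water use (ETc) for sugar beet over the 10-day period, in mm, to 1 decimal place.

50.6 mm

Tmean = (26.9 + 13.5)/2 = 20.20 °C
0.408 Ra = 0.408 × 34.9 = 14.2392 mm/d equivalent
ET₀ = 0.0023 × 14.2392 × (20.20 + 17.8) × √13.4 = 0.0023 × 14.2392 × 38.00 × 3.6606 = 4.5556 mm/d
ETc = Kc × ET₀ = 1.11 × 4.5556 = 5.0567 mm/d
Over 10 days: 5.0567 × 10 = 50.567 mm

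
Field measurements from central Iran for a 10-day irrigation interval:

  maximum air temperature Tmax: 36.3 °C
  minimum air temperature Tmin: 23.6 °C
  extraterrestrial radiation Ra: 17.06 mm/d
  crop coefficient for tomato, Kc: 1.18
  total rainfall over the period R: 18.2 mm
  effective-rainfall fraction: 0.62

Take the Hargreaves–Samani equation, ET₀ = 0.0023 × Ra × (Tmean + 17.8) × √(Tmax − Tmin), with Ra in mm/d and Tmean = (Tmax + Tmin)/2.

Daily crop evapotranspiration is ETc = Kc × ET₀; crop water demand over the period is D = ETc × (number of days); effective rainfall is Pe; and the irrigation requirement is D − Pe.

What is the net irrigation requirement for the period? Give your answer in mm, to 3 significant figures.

Tmean = (36.3 + 23.6)/2 = 29.95 °C
ET₀ = 0.0023 × 17.06 × (29.95 + 17.8) × √12.7 = 0.0023 × 17.06 × 47.75 × 3.5637 = 6.6770 mm/d
ETc = Kc × ET₀ = 1.18 × 6.6770 = 7.8789 mm/d
Crop demand D = ETc × 10 d = 7.8789 × 10 = 78.789 mm
Pe = 0.62 × 18.2 = 11.284 mm
D − Pe = 78.789 − 11.284 = 67.505 mm

67.5 mm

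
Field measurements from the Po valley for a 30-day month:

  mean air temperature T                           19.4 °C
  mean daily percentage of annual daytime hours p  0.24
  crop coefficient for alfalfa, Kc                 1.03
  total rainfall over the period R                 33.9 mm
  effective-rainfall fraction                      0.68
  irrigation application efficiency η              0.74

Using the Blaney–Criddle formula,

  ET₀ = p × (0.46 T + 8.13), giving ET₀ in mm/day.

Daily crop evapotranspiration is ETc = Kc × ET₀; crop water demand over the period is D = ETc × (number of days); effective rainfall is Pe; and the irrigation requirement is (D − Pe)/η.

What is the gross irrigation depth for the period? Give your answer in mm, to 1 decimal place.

ET₀ = 0.24 × (0.46 × 19.4 + 8.13) = 0.24 × 17.054 = 4.0930 mm/d
ETc = Kc × ET₀ = 1.03 × 4.0930 = 4.2158 mm/d
Crop demand D = ETc × 30 d = 4.2158 × 30 = 126.474 mm
Pe = 0.68 × 33.9 = 23.052 mm
D − Pe = 126.474 − 23.052 = 103.422 mm
Gross irrigation = 103.422 / 0.74 = 139.759 mm

139.8 mm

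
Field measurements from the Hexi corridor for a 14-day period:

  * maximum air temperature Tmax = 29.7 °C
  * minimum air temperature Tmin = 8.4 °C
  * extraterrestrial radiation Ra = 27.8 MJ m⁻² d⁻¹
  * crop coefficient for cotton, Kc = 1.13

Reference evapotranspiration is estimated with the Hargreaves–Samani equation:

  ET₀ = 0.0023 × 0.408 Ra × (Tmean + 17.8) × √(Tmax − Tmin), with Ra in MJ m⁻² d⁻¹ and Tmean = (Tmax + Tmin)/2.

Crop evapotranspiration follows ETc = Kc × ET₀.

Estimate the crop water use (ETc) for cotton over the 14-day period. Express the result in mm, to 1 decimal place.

Tmean = (29.7 + 8.4)/2 = 19.05 °C
0.408 Ra = 0.408 × 27.8 = 11.3424 mm/d equivalent
ET₀ = 0.0023 × 11.3424 × (19.05 + 17.8) × √21.3 = 0.0023 × 11.3424 × 36.85 × 4.6152 = 4.4367 mm/d
ETc = Kc × ET₀ = 1.13 × 4.4367 = 5.0135 mm/d
Over 14 days: 5.0135 × 14 = 70.189 mm

70.2 mm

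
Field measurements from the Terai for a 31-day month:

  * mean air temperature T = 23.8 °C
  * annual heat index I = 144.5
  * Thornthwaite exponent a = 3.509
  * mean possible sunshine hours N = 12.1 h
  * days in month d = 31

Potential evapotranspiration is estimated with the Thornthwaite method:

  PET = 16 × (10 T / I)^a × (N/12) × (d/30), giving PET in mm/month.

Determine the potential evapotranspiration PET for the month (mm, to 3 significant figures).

10T/I = 10 × 23.8 / 144.5 = 1.6471
(10T/I)^a = 1.6471^3.509 = 5.7606
Uncorrected PET = 16 × 5.7606 = 92.170 mm
Correction = (N/12)(d/30) = (12.1/12)(31/30) = 1.0419
PET = 92.170 × 1.0419 = 96.032 mm/month

96.0 mm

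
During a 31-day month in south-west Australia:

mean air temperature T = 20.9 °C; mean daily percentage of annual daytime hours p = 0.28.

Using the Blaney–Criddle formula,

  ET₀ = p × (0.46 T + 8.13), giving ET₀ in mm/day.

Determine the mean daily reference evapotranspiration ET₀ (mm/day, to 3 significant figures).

ET₀ = 0.28 × (0.46 × 20.9 + 8.13) = 0.28 × 17.744 = 4.9683 mm/d

4.97 mm/day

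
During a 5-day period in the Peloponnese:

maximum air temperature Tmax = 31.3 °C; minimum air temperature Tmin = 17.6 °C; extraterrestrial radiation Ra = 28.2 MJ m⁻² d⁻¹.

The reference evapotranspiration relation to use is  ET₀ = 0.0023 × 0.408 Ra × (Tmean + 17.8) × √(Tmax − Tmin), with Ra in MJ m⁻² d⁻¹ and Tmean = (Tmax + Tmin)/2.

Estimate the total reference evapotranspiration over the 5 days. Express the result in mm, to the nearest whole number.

21 mm

Tmean = (31.3 + 17.6)/2 = 24.45 °C
0.408 Ra = 0.408 × 28.2 = 11.5056 mm/d equivalent
ET₀ = 0.0023 × 11.5056 × (24.45 + 17.8) × √13.7 = 0.0023 × 11.5056 × 42.25 × 3.7014 = 4.1384 mm/d
Over 5 days: 4.1384 × 5 = 20.692 mm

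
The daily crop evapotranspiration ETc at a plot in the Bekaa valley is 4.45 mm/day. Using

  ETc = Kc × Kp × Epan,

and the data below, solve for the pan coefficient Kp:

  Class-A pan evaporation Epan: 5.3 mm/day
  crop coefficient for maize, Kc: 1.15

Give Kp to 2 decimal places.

ETc = Kc × Kp × Epan  ⇒  Kp = ETc / (Kc × Epan)
Kp = 4.45 / (1.15 × 5.3) = 4.45 / 6.095 = 0.7301

0.73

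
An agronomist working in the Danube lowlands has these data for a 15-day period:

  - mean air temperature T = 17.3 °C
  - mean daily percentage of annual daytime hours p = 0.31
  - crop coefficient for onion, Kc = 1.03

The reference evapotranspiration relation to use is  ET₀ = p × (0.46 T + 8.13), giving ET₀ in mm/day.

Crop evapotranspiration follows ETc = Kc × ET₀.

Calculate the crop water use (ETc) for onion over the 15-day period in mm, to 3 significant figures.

ET₀ = 0.31 × (0.46 × 17.3 + 8.13) = 0.31 × 16.088 = 4.9873 mm/d
ETc = Kc × ET₀ = 1.03 × 4.9873 = 5.1369 mm/d
Over 15 days: 5.1369 × 15 = 77.054 mm

77.1 mm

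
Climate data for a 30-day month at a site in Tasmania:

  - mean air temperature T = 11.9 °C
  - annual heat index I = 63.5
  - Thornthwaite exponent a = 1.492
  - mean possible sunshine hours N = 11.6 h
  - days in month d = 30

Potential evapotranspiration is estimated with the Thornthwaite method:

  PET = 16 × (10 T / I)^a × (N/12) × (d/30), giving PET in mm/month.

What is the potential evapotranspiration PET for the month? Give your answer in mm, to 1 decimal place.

10T/I = 10 × 11.9 / 63.5 = 1.8740
(10T/I)^a = 1.8740^1.492 = 2.5525
Uncorrected PET = 16 × 2.5525 = 40.840 mm
Correction = (N/12)(d/30) = (11.6/12)(30/30) = 0.9667
PET = 40.840 × 0.9667 = 39.480 mm/month

39.5 mm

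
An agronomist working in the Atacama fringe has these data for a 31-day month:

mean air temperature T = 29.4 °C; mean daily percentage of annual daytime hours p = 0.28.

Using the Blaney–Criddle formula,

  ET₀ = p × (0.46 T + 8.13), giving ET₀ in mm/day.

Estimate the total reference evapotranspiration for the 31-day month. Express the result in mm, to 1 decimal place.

ET₀ = 0.28 × (0.46 × 29.4 + 8.13) = 0.28 × 21.654 = 6.0631 mm/d
Monthly total = 6.0631 × 31 = 187.956 mm

188.0 mm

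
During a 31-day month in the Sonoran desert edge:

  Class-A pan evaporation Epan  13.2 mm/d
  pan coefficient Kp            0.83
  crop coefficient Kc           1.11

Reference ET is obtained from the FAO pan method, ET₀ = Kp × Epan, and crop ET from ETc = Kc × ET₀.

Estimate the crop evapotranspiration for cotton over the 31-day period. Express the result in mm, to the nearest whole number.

ET₀ = 0.83 × 13.2 = 10.9560 mm/d
ETc = Kc × ET₀ = 1.11 × 10.9560 = 12.1612 mm/d
Over 31 days: 12.1612 × 31 = 376.997 mm

377 mm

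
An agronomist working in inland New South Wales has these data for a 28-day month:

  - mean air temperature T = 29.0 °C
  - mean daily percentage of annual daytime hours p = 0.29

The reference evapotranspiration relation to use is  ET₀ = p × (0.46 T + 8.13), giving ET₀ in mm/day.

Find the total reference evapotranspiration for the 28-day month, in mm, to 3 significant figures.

174 mm

ET₀ = 0.29 × (0.46 × 29.0 + 8.13) = 0.29 × 21.470 = 6.2263 mm/d
Monthly total = 6.2263 × 28 = 174.336 mm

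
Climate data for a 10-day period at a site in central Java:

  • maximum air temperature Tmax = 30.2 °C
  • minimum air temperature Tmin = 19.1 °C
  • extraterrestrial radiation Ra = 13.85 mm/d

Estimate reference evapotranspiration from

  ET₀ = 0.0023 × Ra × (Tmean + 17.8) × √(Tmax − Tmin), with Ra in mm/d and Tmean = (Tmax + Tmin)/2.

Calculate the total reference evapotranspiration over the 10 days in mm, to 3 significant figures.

Tmean = (30.2 + 19.1)/2 = 24.65 °C
ET₀ = 0.0023 × 13.85 × (24.65 + 17.8) × √11.1 = 0.0023 × 13.85 × 42.45 × 3.3317 = 4.5053 mm/d
Over 10 days: 4.5053 × 10 = 45.053 mm

45.1 mm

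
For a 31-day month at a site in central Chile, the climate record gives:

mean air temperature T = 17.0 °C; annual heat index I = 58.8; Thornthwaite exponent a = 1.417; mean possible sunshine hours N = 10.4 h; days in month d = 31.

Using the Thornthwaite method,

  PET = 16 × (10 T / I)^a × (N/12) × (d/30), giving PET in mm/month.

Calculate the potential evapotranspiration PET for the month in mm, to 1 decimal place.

10T/I = 10 × 17.0 / 58.8 = 2.8912
(10T/I)^a = 2.8912^1.417 = 4.5014
Uncorrected PET = 16 × 4.5014 = 72.022 mm
Correction = (N/12)(d/30) = (10.4/12)(31/30) = 0.8956
PET = 72.022 × 0.8956 = 64.503 mm/month

64.5 mm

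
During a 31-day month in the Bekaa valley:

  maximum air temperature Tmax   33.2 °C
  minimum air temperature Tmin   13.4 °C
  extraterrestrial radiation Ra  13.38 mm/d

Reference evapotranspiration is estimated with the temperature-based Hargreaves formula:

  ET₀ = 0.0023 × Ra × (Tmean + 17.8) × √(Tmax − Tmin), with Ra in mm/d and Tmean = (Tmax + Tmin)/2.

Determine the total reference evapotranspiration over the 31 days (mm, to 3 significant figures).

Tmean = (33.2 + 13.4)/2 = 23.30 °C
ET₀ = 0.0023 × 13.38 × (23.30 + 17.8) × √19.8 = 0.0023 × 13.38 × 41.10 × 4.4497 = 5.6280 mm/d
Over 31 days: 5.6280 × 31 = 174.468 mm

174 mm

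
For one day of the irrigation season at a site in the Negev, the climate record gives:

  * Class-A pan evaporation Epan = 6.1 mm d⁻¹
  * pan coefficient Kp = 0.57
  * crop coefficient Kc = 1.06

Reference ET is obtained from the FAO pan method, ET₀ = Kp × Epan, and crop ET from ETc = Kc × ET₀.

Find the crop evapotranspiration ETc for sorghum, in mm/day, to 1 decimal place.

3.7 mm/day

ET₀ = 0.57 × 6.1 = 3.4770 mm/d
ETc = Kc × ET₀ = 1.06 × 3.4770 = 3.6856 mm/d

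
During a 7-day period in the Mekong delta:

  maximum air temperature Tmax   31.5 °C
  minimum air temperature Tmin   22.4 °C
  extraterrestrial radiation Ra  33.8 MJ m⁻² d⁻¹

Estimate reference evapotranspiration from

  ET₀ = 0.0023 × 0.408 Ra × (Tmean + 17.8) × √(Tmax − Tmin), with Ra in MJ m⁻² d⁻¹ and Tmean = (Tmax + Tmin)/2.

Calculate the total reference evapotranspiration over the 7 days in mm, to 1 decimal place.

30.0 mm

Tmean = (31.5 + 22.4)/2 = 26.95 °C
0.408 Ra = 0.408 × 33.8 = 13.7904 mm/d equivalent
ET₀ = 0.0023 × 13.7904 × (26.95 + 17.8) × √9.1 = 0.0023 × 13.7904 × 44.75 × 3.0166 = 4.2817 mm/d
Over 7 days: 4.2817 × 7 = 29.972 mm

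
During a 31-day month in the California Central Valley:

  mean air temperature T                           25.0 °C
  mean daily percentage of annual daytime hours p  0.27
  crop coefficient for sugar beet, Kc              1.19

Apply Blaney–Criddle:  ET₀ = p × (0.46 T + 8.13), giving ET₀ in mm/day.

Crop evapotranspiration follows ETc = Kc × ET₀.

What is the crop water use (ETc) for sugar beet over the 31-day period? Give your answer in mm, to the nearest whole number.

ET₀ = 0.27 × (0.46 × 25.0 + 8.13) = 0.27 × 19.630 = 5.3001 mm/d
ETc = Kc × ET₀ = 1.19 × 5.3001 = 6.3071 mm/d
Over 31 days: 6.3071 × 31 = 195.520 mm

196 mm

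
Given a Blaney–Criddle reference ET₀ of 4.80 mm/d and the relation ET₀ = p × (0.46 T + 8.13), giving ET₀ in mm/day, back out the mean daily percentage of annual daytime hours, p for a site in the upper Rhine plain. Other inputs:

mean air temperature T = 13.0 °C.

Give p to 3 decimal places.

p = ET₀ / (0.46 T + 8.13) = 4.80 / (0.46 × 13.0 + 8.13) = 4.80 / 14.110 = 0.3402

0.340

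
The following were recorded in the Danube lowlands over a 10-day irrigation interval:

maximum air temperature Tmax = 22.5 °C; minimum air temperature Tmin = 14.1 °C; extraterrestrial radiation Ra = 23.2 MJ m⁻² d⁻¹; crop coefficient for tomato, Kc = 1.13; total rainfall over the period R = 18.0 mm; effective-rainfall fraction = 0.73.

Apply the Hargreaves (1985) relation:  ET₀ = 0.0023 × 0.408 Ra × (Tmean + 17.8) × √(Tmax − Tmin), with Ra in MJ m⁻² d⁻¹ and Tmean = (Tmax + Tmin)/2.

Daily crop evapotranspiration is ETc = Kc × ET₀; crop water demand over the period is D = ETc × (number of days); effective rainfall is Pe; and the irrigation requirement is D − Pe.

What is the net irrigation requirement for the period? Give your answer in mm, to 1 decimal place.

Tmean = (22.5 + 14.1)/2 = 18.30 °C
0.408 Ra = 0.408 × 23.2 = 9.4656 mm/d equivalent
ET₀ = 0.0023 × 9.4656 × (18.30 + 17.8) × √8.4 = 0.0023 × 9.4656 × 36.10 × 2.8983 = 2.2779 mm/d
ETc = Kc × ET₀ = 1.13 × 2.2779 = 2.5740 mm/d
Crop demand D = ETc × 10 d = 2.5740 × 10 = 25.740 mm
Pe = 0.73 × 18.0 = 13.140 mm
D − Pe = 25.740 − 13.140 = 12.600 mm

12.6 mm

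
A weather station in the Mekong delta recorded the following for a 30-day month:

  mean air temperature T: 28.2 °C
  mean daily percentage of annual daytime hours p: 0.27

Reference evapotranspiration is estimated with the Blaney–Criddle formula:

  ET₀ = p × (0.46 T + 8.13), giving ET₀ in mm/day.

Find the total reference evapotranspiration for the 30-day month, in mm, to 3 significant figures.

ET₀ = 0.27 × (0.46 × 28.2 + 8.13) = 0.27 × 21.102 = 5.6975 mm/d
Monthly total = 5.6975 × 30 = 170.925 mm

171 mm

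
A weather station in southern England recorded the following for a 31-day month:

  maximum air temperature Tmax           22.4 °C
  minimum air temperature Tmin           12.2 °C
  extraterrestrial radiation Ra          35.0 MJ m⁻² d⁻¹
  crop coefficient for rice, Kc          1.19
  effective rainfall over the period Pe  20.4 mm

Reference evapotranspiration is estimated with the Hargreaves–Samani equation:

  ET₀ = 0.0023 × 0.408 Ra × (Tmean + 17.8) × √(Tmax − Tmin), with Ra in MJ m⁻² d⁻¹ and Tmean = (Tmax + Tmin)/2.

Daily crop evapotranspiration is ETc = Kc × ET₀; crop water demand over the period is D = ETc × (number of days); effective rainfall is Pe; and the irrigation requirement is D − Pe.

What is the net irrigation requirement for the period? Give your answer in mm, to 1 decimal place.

115.4 mm

Tmean = (22.4 + 12.2)/2 = 17.30 °C
0.408 Ra = 0.408 × 35.0 = 14.2800 mm/d equivalent
ET₀ = 0.0023 × 14.2800 × (17.30 + 17.8) × √10.2 = 0.0023 × 14.2800 × 35.10 × 3.1937 = 3.6818 mm/d
ETc = Kc × ET₀ = 1.19 × 3.6818 = 4.3813 mm/d
Crop demand D = ETc × 31 d = 4.3813 × 31 = 135.820 mm
D − Pe = 135.820 − 20.4 = 115.420 mm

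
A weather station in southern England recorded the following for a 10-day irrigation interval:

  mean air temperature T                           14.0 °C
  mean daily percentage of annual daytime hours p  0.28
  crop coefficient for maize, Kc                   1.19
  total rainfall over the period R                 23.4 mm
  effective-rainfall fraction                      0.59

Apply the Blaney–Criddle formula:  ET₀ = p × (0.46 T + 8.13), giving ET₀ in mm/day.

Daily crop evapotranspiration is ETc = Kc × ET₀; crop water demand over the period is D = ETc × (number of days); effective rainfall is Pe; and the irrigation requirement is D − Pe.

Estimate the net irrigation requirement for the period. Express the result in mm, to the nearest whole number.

ET₀ = 0.28 × (0.46 × 14.0 + 8.13) = 0.28 × 14.570 = 4.0796 mm/d
ETc = Kc × ET₀ = 1.19 × 4.0796 = 4.8547 mm/d
Crop demand D = ETc × 10 d = 4.8547 × 10 = 48.547 mm
Pe = 0.59 × 23.4 = 13.806 mm
D − Pe = 48.547 − 13.806 = 34.741 mm

35 mm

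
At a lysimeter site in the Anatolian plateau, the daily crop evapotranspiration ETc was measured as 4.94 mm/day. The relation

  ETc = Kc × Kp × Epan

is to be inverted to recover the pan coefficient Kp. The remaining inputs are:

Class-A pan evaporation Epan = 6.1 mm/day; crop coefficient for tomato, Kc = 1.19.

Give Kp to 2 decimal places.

0.68

ETc = Kc × Kp × Epan  ⇒  Kp = ETc / (Kc × Epan)
Kp = 4.94 / (1.19 × 6.1) = 4.94 / 7.259 = 0.6805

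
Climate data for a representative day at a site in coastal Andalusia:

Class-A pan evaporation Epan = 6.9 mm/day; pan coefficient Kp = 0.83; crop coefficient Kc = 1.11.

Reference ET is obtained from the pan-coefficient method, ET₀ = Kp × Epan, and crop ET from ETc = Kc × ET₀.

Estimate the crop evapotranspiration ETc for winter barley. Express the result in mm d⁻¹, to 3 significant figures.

6.36 mm d⁻¹

ET₀ = 0.83 × 6.9 = 5.7270 mm/d
ETc = Kc × ET₀ = 1.11 × 5.7270 = 6.3570 mm/d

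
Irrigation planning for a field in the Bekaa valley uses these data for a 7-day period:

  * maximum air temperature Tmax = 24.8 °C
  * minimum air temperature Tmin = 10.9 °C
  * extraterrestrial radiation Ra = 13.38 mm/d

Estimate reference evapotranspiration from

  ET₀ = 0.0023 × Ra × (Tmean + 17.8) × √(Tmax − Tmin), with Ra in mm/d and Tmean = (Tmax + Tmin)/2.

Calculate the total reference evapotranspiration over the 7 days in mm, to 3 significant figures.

28.6 mm

Tmean = (24.8 + 10.9)/2 = 17.85 °C
ET₀ = 0.0023 × 13.38 × (17.85 + 17.8) × √13.9 = 0.0023 × 13.38 × 35.65 × 3.7283 = 4.0903 mm/d
Over 7 days: 4.0903 × 7 = 28.632 mm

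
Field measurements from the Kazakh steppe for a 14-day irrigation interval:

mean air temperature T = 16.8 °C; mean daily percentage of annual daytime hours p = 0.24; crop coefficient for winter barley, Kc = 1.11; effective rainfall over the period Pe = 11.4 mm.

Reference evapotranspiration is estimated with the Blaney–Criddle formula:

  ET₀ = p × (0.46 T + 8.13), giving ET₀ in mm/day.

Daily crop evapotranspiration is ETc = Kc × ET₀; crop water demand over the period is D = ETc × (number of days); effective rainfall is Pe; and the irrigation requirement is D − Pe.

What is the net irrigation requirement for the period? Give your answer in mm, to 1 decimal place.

47.7 mm

ET₀ = 0.24 × (0.46 × 16.8 + 8.13) = 0.24 × 15.858 = 3.8059 mm/d
ETc = Kc × ET₀ = 1.11 × 3.8059 = 4.2245 mm/d
Crop demand D = ETc × 14 d = 4.2245 × 14 = 59.143 mm
D − Pe = 59.143 − 11.4 = 47.743 mm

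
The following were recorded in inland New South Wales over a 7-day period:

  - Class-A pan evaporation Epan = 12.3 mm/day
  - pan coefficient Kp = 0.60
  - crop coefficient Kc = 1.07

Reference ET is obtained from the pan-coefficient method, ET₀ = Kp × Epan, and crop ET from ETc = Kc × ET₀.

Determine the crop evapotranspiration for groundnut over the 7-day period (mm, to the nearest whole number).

ET₀ = 0.60 × 12.3 = 7.3800 mm/d
ETc = Kc × ET₀ = 1.07 × 7.3800 = 7.8966 mm/d
Over 7 days: 7.8966 × 7 = 55.276 mm

55 mm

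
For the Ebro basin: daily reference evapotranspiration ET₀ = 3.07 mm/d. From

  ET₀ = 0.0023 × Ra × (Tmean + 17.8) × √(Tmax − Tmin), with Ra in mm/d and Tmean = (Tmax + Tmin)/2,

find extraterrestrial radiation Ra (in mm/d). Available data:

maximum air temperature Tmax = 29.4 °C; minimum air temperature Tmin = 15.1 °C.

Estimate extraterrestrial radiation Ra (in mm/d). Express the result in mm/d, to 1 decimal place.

Tmean = 22.25 °C; √ΔT = 3.7815
Ra = ET₀ / [0.0023 × (Tmean+17.8) × √ΔT] = 3.07 / (0.0023 × 40.05 × 3.7815) = 8.813 mm/d

8.8 mm/d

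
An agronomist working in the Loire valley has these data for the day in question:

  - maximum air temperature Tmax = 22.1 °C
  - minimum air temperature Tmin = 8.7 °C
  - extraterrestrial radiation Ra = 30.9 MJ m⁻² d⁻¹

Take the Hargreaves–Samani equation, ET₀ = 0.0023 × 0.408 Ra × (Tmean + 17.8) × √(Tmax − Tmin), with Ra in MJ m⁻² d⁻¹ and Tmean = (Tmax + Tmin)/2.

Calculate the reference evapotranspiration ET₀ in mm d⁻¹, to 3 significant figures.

Tmean = (22.1 + 8.7)/2 = 15.40 °C
0.408 Ra = 0.408 × 30.9 = 12.6072 mm/d equivalent
ET₀ = 0.0023 × 12.6072 × (15.40 + 17.8) × √13.4 = 0.0023 × 12.6072 × 33.20 × 3.6606 = 3.5240 mm/d

3.52 mm d⁻¹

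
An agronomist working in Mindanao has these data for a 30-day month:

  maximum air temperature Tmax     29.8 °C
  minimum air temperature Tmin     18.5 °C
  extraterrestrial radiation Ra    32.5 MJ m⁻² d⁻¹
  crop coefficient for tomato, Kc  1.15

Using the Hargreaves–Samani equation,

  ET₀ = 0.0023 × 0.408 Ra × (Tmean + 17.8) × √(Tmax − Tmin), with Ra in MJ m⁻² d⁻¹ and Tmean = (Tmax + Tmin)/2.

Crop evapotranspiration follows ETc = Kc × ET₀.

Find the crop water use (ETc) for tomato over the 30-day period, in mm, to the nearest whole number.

148 mm

Tmean = (29.8 + 18.5)/2 = 24.15 °C
0.408 Ra = 0.408 × 32.5 = 13.2600 mm/d equivalent
ET₀ = 0.0023 × 13.2600 × (24.15 + 17.8) × √11.3 = 0.0023 × 13.2600 × 41.95 × 3.3615 = 4.3007 mm/d
ETc = Kc × ET₀ = 1.15 × 4.3007 = 4.9458 mm/d
Over 30 days: 4.9458 × 30 = 148.374 mm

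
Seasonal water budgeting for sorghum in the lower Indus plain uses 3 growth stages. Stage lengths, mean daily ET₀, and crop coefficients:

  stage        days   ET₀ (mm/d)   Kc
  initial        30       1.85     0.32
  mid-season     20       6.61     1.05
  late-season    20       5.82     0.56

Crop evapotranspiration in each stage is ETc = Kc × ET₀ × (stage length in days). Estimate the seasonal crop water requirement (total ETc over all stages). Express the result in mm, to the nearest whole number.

initial: 0.32 × 1.85 × 30 = 17.76 mm
mid-season: 1.05 × 6.61 × 20 = 138.81 mm
late-season: 0.56 × 5.82 × 20 = 65.18 mm
Seasonal total = 221.75 mm

222 mm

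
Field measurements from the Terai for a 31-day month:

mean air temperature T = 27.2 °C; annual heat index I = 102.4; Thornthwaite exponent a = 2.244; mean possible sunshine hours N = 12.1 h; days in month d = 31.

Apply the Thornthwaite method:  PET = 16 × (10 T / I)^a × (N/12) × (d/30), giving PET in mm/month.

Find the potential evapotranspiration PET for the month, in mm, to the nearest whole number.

149 mm

10T/I = 10 × 27.2 / 102.4 = 2.6563
(10T/I)^a = 2.6563^2.244 = 8.9553
Uncorrected PET = 16 × 8.9553 = 143.285 mm
Correction = (N/12)(d/30) = (12.1/12)(31/30) = 1.0419
PET = 143.285 × 1.0419 = 149.289 mm/month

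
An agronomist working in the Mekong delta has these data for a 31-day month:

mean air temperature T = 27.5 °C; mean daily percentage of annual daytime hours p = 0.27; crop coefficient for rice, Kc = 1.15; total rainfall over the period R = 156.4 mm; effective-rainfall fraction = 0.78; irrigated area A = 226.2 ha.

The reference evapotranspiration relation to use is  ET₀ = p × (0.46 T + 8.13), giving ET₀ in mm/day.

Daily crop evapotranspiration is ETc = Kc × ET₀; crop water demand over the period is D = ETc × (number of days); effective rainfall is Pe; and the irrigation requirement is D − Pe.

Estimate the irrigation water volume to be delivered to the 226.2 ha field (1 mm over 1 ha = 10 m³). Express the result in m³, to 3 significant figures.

176000 m³

ET₀ = 0.27 × (0.46 × 27.5 + 8.13) = 0.27 × 20.780 = 5.6106 mm/d
ETc = Kc × ET₀ = 1.15 × 5.6106 = 6.4522 mm/d
Crop demand D = ETc × 31 d = 6.4522 × 31 = 200.018 mm
Pe = 0.78 × 156.4 = 121.992 mm
D − Pe = 200.018 − 121.992 = 78.026 mm
Volume = 78.026 mm × 226.2 ha × 10 = 176494.8 m³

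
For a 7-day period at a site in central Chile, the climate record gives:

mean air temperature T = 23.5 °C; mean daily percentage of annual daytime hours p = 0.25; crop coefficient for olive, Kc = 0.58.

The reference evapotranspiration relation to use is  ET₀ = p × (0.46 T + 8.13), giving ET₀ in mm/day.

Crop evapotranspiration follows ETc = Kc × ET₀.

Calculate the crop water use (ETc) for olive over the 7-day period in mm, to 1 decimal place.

ET₀ = 0.25 × (0.46 × 23.5 + 8.13) = 0.25 × 18.940 = 4.7350 mm/d
ETc = Kc × ET₀ = 0.58 × 4.7350 = 2.7463 mm/d
Over 7 days: 2.7463 × 7 = 19.224 mm

19.2 mm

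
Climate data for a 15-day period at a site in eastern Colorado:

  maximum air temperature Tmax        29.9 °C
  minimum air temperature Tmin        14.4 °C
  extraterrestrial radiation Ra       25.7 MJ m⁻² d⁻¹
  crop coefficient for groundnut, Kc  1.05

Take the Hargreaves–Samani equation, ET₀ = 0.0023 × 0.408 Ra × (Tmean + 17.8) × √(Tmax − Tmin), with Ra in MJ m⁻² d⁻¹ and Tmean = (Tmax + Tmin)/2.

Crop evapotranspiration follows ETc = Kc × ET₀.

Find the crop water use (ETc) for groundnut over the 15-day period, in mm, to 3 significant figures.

59.7 mm

Tmean = (29.9 + 14.4)/2 = 22.15 °C
0.408 Ra = 0.408 × 25.7 = 10.4856 mm/d equivalent
ET₀ = 0.0023 × 10.4856 × (22.15 + 17.8) × √15.5 = 0.0023 × 10.4856 × 39.95 × 3.9370 = 3.7932 mm/d
ETc = Kc × ET₀ = 1.05 × 3.7932 = 3.9829 mm/d
Over 15 days: 3.9829 × 15 = 59.744 mm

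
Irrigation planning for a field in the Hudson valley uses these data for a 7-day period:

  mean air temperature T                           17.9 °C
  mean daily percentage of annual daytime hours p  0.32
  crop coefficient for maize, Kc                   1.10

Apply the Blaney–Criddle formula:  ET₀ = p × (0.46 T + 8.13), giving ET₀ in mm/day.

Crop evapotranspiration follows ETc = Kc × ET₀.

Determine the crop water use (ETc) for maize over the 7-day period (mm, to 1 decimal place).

40.3 mm

ET₀ = 0.32 × (0.46 × 17.9 + 8.13) = 0.32 × 16.364 = 5.2365 mm/d
ETc = Kc × ET₀ = 1.10 × 5.2365 = 5.7602 mm/d
Over 7 days: 5.7602 × 7 = 40.321 mm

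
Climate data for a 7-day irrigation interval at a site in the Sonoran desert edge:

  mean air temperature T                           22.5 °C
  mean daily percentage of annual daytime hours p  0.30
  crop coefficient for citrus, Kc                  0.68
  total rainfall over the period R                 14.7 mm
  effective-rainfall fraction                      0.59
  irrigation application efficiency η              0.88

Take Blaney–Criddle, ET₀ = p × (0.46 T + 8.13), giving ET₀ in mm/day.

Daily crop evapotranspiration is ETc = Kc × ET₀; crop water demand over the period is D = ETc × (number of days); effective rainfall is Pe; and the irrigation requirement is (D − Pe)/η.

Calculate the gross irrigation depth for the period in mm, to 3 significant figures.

ET₀ = 0.30 × (0.46 × 22.5 + 8.13) = 0.30 × 18.480 = 5.5440 mm/d
ETc = Kc × ET₀ = 0.68 × 5.5440 = 3.7699 mm/d
Crop demand D = ETc × 7 d = 3.7699 × 7 = 26.389 mm
Pe = 0.59 × 14.7 = 8.673 mm
D − Pe = 26.389 − 8.673 = 17.716 mm
Gross irrigation = 17.716 / 0.88 = 20.132 mm

20.1 mm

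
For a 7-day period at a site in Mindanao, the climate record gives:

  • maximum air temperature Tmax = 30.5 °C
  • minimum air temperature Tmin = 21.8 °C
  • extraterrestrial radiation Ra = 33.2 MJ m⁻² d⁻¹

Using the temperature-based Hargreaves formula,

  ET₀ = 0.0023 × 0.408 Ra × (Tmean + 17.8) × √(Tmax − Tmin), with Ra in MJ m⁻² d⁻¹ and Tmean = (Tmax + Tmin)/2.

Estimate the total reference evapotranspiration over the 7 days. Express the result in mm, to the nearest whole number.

28 mm

Tmean = (30.5 + 21.8)/2 = 26.15 °C
0.408 Ra = 0.408 × 33.2 = 13.5456 mm/d equivalent
ET₀ = 0.0023 × 13.5456 × (26.15 + 17.8) × √8.7 = 0.0023 × 13.5456 × 43.95 × 2.9496 = 4.0388 mm/d
Over 7 days: 4.0388 × 7 = 28.272 mm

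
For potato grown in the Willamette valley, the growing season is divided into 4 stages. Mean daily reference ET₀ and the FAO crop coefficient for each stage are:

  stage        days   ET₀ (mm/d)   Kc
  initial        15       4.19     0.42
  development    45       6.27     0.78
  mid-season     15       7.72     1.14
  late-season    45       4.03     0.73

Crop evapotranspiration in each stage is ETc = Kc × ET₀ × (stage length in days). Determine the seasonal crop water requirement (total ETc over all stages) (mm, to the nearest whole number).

511 mm

initial: 0.42 × 4.19 × 15 = 26.40 mm
development: 0.78 × 6.27 × 45 = 220.08 mm
mid-season: 1.14 × 7.72 × 15 = 132.01 mm
late-season: 0.73 × 4.03 × 45 = 132.39 mm
Seasonal total = 510.88 mm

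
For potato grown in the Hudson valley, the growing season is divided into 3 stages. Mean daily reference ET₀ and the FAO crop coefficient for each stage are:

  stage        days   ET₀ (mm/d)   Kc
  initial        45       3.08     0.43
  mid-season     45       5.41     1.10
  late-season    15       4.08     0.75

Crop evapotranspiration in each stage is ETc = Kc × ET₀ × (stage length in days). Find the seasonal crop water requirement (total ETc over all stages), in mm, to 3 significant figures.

initial: 0.43 × 3.08 × 45 = 59.60 mm
mid-season: 1.10 × 5.41 × 45 = 267.80 mm
late-season: 0.75 × 4.08 × 15 = 45.90 mm
Seasonal total = 373.30 mm

373 mm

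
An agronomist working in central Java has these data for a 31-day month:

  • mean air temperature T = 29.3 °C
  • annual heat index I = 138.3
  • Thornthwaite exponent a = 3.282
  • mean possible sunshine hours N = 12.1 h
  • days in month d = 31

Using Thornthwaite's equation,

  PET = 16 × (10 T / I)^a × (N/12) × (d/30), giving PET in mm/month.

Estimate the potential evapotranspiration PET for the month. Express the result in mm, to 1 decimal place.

10T/I = 10 × 29.3 / 138.3 = 2.1186
(10T/I)^a = 2.1186^3.282 = 11.7515
Uncorrected PET = 16 × 11.7515 = 188.024 mm
Correction = (N/12)(d/30) = (12.1/12)(31/30) = 1.0419
PET = 188.024 × 1.0419 = 195.902 mm/month

195.9 mm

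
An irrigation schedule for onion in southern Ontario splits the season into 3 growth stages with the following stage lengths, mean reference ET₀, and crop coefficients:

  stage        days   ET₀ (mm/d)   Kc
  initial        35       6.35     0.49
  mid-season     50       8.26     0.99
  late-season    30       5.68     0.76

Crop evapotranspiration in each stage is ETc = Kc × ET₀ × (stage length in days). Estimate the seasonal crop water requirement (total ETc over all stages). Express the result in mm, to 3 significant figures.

647 mm

initial: 0.49 × 6.35 × 35 = 108.90 mm
mid-season: 0.99 × 8.26 × 50 = 408.87 mm
late-season: 0.76 × 5.68 × 30 = 129.50 mm
Seasonal total = 647.27 mm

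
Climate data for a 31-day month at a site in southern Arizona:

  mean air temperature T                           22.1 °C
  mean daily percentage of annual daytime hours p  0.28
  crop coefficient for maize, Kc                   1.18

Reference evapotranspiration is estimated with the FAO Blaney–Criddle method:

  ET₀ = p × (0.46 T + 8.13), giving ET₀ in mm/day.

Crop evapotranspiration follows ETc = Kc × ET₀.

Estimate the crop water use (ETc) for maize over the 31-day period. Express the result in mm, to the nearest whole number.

187 mm

ET₀ = 0.28 × (0.46 × 22.1 + 8.13) = 0.28 × 18.296 = 5.1229 mm/d
ETc = Kc × ET₀ = 1.18 × 5.1229 = 6.0450 mm/d
Over 31 days: 6.0450 × 31 = 187.395 mm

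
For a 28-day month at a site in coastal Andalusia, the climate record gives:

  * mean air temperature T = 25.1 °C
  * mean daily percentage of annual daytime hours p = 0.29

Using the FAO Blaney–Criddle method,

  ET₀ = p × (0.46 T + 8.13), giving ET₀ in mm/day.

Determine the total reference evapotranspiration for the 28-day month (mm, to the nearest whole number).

160 mm

ET₀ = 0.29 × (0.46 × 25.1 + 8.13) = 0.29 × 19.676 = 5.7060 mm/d
Monthly total = 5.7060 × 28 = 159.768 mm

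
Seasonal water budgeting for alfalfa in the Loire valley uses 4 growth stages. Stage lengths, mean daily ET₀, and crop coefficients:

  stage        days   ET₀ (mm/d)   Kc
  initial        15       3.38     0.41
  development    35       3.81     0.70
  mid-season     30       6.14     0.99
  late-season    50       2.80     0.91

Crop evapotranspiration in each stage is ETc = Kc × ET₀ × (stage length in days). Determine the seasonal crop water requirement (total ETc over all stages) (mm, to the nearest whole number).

initial: 0.41 × 3.38 × 15 = 20.79 mm
development: 0.70 × 3.81 × 35 = 93.35 mm
mid-season: 0.99 × 6.14 × 30 = 182.36 mm
late-season: 0.91 × 2.80 × 50 = 127.40 mm
Seasonal total = 423.90 mm

424 mm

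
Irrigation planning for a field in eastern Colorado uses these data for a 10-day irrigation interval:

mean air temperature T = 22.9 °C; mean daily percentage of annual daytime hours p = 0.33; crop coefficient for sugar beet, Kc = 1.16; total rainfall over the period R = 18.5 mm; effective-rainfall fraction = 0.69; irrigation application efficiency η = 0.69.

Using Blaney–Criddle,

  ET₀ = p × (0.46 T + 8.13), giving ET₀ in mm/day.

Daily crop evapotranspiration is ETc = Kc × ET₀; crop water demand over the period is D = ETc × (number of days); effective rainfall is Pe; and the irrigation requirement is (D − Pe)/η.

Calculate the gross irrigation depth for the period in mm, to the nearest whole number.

ET₀ = 0.33 × (0.46 × 22.9 + 8.13) = 0.33 × 18.664 = 6.1591 mm/d
ETc = Kc × ET₀ = 1.16 × 6.1591 = 7.1446 mm/d
Crop demand D = ETc × 10 d = 7.1446 × 10 = 71.446 mm
Pe = 0.69 × 18.5 = 12.765 mm
D − Pe = 71.446 − 12.765 = 58.681 mm
Gross irrigation = 58.681 / 0.69 = 85.045 mm

85 mm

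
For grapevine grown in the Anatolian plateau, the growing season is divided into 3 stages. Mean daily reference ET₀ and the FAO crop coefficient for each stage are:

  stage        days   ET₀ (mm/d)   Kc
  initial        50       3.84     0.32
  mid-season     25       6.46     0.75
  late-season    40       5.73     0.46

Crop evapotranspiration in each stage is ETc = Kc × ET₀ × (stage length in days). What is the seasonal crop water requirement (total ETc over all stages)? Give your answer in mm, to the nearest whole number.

initial: 0.32 × 3.84 × 50 = 61.44 mm
mid-season: 0.75 × 6.46 × 25 = 121.13 mm
late-season: 0.46 × 5.73 × 40 = 105.43 mm
Seasonal total = 288.00 mm

288 mm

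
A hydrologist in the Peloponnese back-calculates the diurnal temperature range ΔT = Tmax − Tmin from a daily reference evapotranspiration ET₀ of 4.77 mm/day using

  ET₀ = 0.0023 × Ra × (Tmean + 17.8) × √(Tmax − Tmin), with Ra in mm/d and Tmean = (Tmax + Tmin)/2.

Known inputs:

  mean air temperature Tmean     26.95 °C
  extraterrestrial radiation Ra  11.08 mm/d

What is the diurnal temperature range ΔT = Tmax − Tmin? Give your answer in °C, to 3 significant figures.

17.5 °C

√ΔT = ET₀ / [0.0023 × Ra × (Tmean+17.8)] = 4.77 / (0.0023 × 11.08 × 44.75) = 4.1827
ΔT = 4.1827² = 17.495 °C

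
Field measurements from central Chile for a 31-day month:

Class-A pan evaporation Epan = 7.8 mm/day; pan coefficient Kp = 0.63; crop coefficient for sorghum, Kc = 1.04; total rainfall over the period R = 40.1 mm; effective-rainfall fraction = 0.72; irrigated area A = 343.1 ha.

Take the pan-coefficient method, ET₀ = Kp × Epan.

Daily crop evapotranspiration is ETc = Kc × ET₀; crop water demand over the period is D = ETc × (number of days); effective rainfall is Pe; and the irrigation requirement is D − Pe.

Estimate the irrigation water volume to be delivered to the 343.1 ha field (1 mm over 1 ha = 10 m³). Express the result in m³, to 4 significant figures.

ET₀ = 0.63 × 7.8 = 4.9140 mm/d
ETc = Kc × ET₀ = 1.04 × 4.9140 = 5.1106 mm/d
Crop demand D = ETc × 31 d = 5.1106 × 31 = 158.429 mm
Pe = 0.72 × 40.1 = 28.872 mm
D − Pe = 158.429 − 28.872 = 129.557 mm
Volume = 129.557 mm × 343.1 ha × 10 = 444510.1 m³

444500 m³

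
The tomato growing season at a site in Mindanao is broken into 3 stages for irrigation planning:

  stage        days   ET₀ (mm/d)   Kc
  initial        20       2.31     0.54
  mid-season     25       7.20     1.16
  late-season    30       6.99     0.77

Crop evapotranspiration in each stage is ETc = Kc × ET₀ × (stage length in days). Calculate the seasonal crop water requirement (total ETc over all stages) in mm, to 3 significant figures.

initial: 0.54 × 2.31 × 20 = 24.95 mm
mid-season: 1.16 × 7.20 × 25 = 208.80 mm
late-season: 0.77 × 6.99 × 30 = 161.47 mm
Seasonal total = 395.22 mm

395 mm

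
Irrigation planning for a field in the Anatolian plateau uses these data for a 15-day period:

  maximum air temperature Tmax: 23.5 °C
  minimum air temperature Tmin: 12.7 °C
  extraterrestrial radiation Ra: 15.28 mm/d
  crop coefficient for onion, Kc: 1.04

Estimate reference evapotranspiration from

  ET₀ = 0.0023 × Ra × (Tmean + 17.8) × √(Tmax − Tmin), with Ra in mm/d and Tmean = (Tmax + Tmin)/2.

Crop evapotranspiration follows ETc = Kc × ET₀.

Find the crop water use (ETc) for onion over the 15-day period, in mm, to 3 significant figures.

Tmean = (23.5 + 12.7)/2 = 18.10 °C
ET₀ = 0.0023 × 15.28 × (18.10 + 17.8) × √10.8 = 0.0023 × 15.28 × 35.90 × 3.2863 = 4.1462 mm/d
ETc = Kc × ET₀ = 1.04 × 4.1462 = 4.3120 mm/d
Over 15 days: 4.3120 × 15 = 64.680 mm

64.7 mm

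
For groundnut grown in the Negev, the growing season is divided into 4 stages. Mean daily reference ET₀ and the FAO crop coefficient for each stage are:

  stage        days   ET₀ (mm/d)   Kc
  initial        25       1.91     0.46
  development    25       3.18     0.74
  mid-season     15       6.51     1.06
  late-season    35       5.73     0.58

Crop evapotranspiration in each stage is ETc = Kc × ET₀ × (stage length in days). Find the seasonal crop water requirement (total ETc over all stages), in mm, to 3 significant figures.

301 mm

initial: 0.46 × 1.91 × 25 = 21.97 mm
development: 0.74 × 3.18 × 25 = 58.83 mm
mid-season: 1.06 × 6.51 × 15 = 103.51 mm
late-season: 0.58 × 5.73 × 35 = 116.32 mm
Seasonal total = 300.63 mm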